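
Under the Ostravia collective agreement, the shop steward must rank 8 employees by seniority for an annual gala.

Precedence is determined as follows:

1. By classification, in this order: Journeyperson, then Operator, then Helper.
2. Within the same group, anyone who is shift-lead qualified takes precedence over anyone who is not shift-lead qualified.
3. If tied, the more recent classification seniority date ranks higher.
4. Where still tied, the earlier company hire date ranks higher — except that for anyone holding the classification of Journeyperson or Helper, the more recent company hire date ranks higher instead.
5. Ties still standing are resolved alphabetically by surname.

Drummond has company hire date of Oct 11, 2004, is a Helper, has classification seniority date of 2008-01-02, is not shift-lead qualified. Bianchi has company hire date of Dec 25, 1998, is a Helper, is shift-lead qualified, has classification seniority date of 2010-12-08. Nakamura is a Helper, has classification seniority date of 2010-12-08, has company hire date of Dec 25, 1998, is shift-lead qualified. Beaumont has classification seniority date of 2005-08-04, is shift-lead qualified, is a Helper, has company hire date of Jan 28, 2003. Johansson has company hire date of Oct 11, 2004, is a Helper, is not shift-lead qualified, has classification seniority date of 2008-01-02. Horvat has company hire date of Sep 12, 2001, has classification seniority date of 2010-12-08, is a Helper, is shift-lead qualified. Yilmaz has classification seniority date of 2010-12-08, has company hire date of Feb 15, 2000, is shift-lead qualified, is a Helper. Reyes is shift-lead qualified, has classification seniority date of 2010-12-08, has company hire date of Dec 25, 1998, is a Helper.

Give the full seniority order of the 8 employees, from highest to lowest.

By classification: Horvat, Yilmaz, Bianchi, Nakamura, Reyes, Beaumont, Drummond and Johansson (Helper).
Among Horvat, Yilmaz, Bianchi, Nakamura, Reyes, Beaumont, Drummond and Johansson, shift-lead qualified before not shift-lead qualified: Horvat, Yilmaz, Bianchi, Nakamura, Reyes and Beaumont (shift-lead qualified) before Drummond and Johansson (not shift-lead qualified).
Among Horvat, Yilmaz, Bianchi, Nakamura, Reyes and Beaumont, by classification seniority date (later first): Horvat, Yilmaz, Bianchi, Nakamura and Reyes (2010-12-08) before Beaumont (2005-08-04).
Among Horvat, Yilmaz, Bianchi, Nakamura and Reyes, by company hire date (later first) (reversed rule for this group): Horvat (Sep 12, 2001) before Yilmaz (Feb 15, 2000) before Bianchi, Nakamura and Reyes (Dec 25, 1998).
Among Bianchi, Nakamura and Reyes, alphabetically by surname: Bianchi before Nakamura before Reyes.
Drummond and Johansson both have classification seniority date 2008-01-02, so the next rule applies.
Drummond and Johansson both have company hire date Oct 11, 2004, so the next rule applies.
Among Drummond and Johansson, alphabetically by surname: Drummond before Johansson.
Full order: Horvat, Yilmaz, Bianchi, Nakamura, Reyes, Beaumont, Drummond, Johansson.

Horvat, Yilmaz, Bianchi, Nakamura, Reyes, Beaumont, Drummond, Johansson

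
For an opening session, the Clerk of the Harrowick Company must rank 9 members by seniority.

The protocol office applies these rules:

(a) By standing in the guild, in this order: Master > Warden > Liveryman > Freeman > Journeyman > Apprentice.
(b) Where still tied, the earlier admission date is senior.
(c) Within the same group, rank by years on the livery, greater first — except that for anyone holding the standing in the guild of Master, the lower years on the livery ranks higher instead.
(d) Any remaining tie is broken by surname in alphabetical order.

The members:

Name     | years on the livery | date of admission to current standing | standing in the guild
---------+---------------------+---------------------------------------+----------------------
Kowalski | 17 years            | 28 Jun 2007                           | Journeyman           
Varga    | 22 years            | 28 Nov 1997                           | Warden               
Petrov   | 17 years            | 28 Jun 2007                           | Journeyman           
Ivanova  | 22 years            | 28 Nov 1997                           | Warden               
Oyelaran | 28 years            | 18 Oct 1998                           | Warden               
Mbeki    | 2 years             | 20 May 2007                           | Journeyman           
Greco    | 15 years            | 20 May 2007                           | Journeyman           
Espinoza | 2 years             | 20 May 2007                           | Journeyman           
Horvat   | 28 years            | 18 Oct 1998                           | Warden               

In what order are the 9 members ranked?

By standing in the guild: Ivanova, Varga, Horvat and Oyelaran (Warden); then Greco, Espinoza, Mbeki, Kowalski and Petrov (Journeyman).
Among Ivanova, Varga, Horvat and Oyelaran, by date of admission to current standing (earlier first): Ivanova and Varga (28 Nov 1997) before Horvat and Oyelaran (18 Oct 1998).
Ivanova and Varga both have years on the livery 22 years, so the next rule applies.
Among Ivanova and Varga, alphabetically by surname: Ivanova before Varga.
Horvat and Oyelaran both have years on the livery 28 years, so the next rule applies.
Among Horvat and Oyelaran, alphabetically by surname: Horvat before Oyelaran.
Among Greco, Espinoza, Mbeki, Kowalski and Petrov, by date of admission to current standing (earlier first): Greco, Espinoza and Mbeki (20 May 2007) before Kowalski and Petrov (28 Jun 2007).
Among Greco, Espinoza and Mbeki, by years on the livery (higher first): Greco (15 years) before Espinoza and Mbeki (2 years).
Among Espinoza and Mbeki, alphabetically by surname: Espinoza before Mbeki.
Kowalski and Petrov both have years on the livery 17 years, so the next rule applies.
Among Kowalski and Petrov, alphabetically by surname: Kowalski before Petrov.
Full order: Ivanova, Varga, Horvat, Oyelaran, Greco, Espinoza, Mbeki, Kowalski, Petrov.

Ivanova, Varga, Horvat, Oyelaran, Greco, Espinoza, Mbeki, Kowalski, Petrov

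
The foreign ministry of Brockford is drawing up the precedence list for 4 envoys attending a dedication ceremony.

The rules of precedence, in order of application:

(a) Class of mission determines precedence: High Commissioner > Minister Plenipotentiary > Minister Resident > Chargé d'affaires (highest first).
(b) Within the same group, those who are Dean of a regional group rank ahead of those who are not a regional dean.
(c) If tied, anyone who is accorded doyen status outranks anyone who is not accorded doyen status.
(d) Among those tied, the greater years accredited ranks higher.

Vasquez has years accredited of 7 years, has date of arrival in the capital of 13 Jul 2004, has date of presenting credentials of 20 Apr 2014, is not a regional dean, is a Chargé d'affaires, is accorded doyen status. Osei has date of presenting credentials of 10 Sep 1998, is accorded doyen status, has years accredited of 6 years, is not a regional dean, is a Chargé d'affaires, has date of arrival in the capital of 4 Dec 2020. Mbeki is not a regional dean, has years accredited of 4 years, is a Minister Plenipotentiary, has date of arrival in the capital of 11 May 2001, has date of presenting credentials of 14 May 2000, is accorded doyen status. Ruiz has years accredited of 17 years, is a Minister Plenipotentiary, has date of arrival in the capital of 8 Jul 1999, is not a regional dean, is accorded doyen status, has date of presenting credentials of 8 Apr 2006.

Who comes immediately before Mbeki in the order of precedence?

By class of mission: Ruiz and Mbeki (Minister Plenipotentiary); then Vasquez and Osei (Chargé d'affaires).
Ruiz and Mbeki are each not a regional dean, so the next rule applies.
Ruiz and Mbeki are each accorded doyen status, so the next rule applies.
Among Ruiz and Mbeki, by years accredited (higher first): Ruiz (17 years) before Mbeki (4 years).
Vasquez and Osei are each not a regional dean, so the next rule applies.
Vasquez and Osei are each accorded doyen status, so the next rule applies.
Among Vasquez and Osei, by years accredited (higher first): Vasquez (7 years) before Osei (6 years).
Order: Ruiz, Mbeki, Vasquez, Osei.

Ruiz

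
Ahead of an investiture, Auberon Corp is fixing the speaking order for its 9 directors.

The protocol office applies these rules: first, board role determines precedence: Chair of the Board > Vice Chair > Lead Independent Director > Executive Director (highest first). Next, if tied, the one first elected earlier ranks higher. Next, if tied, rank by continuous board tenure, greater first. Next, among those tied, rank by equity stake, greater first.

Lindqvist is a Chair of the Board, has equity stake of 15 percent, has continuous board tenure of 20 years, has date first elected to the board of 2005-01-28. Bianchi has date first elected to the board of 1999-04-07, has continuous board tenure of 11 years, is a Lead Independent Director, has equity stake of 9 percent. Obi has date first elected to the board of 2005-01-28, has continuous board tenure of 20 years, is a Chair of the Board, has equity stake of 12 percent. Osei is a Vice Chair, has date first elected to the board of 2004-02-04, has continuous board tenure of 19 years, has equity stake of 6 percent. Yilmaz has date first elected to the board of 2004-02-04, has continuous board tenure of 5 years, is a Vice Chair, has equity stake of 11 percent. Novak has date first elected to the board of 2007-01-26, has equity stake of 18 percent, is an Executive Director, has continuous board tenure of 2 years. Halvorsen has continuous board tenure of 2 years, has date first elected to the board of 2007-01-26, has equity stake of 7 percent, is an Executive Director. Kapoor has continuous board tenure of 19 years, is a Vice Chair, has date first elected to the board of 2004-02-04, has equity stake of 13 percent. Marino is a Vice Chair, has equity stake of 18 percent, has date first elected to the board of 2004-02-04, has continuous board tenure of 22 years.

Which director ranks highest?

Lindqvist

By board role: Lindqvist and Obi (Chair of the Board); then Marino, Kapoor, Osei and Yilmaz (Vice Chair); then Bianchi (Lead Independent Director); then Novak and Halvorsen (Executive Director).
Lindqvist and Obi both have date first elected to the board 2005-01-28, so the next rule applies.
Lindqvist and Obi both have continuous board tenure 20 years, so the next rule applies.
Among Lindqvist and Obi, by equity stake (higher first): Lindqvist (15 percent) before Obi (12 percent).
Marino, Kapoor, Osei and Yilmaz all have date first elected to the board 2004-02-04, so the next rule applies.
Among Marino, Kapoor, Osei and Yilmaz, by continuous board tenure (higher first): Marino (22 years) before Kapoor and Osei (19 years) before Yilmaz (5 years).
Among Kapoor and Osei, by equity stake (higher first): Kapoor (13 percent) before Osei (6 percent).
Novak and Halvorsen both have date first elected to the board 2007-01-26, so the next rule applies.
Novak and Halvorsen both have continuous board tenure 2 years, so the next rule applies.
Among Novak and Halvorsen, by equity stake (higher first): Novak (18 percent) before Halvorsen (7 percent).
Order: Lindqvist, Obi, Marino, Kapoor, Osei, Yilmaz, Bianchi, Novak, Halvorsen.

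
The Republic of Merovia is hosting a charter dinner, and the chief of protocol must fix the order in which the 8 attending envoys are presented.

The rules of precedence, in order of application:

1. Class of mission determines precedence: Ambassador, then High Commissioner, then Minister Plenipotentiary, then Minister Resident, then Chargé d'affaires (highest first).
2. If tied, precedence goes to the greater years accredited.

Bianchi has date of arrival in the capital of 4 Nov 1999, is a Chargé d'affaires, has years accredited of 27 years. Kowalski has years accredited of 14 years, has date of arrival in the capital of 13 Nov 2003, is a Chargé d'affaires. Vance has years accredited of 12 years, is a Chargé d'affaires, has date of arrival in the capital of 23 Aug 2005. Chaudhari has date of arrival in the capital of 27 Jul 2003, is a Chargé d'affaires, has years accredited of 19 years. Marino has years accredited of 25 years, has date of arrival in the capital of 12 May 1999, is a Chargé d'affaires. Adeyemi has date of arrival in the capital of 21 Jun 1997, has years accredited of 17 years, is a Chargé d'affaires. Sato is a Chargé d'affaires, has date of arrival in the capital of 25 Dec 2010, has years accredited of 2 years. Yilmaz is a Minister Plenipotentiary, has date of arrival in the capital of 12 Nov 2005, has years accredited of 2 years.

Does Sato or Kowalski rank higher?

By class of mission: Yilmaz (Minister Plenipotentiary); then Bianchi, Marino, Chaudhari, Adeyemi, Kowalski, Vance and Sato (Chargé d'affaires).
Among Bianchi, Marino, Chaudhari, Adeyemi, Kowalski, Vance and Sato, by years accredited (higher first): Bianchi (27 years) before Marino (25 years) before Chaudhari (19 years) before Adeyemi (17 years) before Kowalski (14 years) before Vance (12 years) before Sato (2 years).
So Kowalski takes precedence.

Kowalski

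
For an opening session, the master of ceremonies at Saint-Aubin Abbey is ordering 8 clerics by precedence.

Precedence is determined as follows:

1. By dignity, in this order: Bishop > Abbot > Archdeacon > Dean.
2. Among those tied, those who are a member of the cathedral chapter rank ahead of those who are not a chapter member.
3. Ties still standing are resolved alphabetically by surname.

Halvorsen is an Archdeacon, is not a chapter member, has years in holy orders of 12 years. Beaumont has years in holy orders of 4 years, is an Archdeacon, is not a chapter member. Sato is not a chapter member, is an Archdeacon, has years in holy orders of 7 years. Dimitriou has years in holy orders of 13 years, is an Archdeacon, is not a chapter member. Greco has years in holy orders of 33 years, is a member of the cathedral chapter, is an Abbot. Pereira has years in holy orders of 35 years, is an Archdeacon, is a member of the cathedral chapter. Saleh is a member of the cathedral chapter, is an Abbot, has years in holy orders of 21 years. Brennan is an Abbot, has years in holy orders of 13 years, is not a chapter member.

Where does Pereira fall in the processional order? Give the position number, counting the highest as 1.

4

By dignity: Greco, Saleh and Brennan (Abbot); then Pereira, Beaumont, Dimitriou, Halvorsen and Sato (Archdeacon).
Among Greco, Saleh and Brennan, a member of the cathedral chapter before not a chapter member: Greco and Saleh (a member of the cathedral chapter) before Brennan (not a chapter member).
Among Greco and Saleh, alphabetically by surname: Greco before Saleh.
Among Pereira, Beaumont, Dimitriou, Halvorsen and Sato, a member of the cathedral chapter before not a chapter member: Pereira (a member of the cathedral chapter) before Beaumont, Dimitriou, Halvorsen and Sato (not a chapter member).
Among Beaumont, Dimitriou, Halvorsen and Sato, alphabetically by surname: Beaumont before Dimitriou before Halvorsen before Sato.
Order: Greco, Saleh, Brennan, Pereira, Beaumont, Dimitriou, Halvorsen, Sato. So position 4.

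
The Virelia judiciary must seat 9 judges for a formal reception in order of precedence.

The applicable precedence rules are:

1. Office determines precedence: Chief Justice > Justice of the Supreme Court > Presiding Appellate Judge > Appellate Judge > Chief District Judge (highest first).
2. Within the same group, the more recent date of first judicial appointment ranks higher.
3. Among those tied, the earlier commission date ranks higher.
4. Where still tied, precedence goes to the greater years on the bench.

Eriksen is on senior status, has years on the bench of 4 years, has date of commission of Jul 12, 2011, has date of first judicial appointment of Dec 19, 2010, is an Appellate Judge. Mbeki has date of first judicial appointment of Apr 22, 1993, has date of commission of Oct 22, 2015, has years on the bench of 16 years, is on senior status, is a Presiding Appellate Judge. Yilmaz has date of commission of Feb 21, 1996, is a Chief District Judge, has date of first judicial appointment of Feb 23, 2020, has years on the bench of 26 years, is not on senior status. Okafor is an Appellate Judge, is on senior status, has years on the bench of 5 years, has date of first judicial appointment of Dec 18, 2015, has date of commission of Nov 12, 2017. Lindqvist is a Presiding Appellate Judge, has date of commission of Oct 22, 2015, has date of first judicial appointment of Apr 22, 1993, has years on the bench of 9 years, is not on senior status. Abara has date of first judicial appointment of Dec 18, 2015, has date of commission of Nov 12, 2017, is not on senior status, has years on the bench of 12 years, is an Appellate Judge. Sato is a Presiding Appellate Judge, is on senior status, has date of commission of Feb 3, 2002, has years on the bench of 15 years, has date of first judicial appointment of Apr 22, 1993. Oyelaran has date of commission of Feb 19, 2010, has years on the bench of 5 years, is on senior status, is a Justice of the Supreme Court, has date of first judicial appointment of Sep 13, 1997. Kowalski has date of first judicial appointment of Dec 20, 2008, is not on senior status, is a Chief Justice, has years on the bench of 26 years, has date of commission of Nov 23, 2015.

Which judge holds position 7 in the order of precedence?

By office: Kowalski (Chief Justice); then Oyelaran (Justice of the Supreme Court); then Sato, Mbeki and Lindqvist (Presiding Appellate Judge); then Abara, Okafor and Eriksen (Appellate Judge); then Yilmaz (Chief District Judge).
Sato, Mbeki and Lindqvist all have date of first judicial appointment Apr 22, 1993, so the next rule applies.
Among Sato, Mbeki and Lindqvist, by date of commission (earlier first): Sato (Feb 3, 2002) before Mbeki and Lindqvist (Oct 22, 2015).
Among Mbeki and Lindqvist, by years on the bench (higher first): Mbeki (16 years) before Lindqvist (9 years).
Among Abara, Okafor and Eriksen, by date of first judicial appointment (later first): Abara and Okafor (Dec 18, 2015) before Eriksen (Dec 19, 2010).
Abara and Okafor both have date of commission Nov 12, 2017, so the next rule applies.
Among Abara and Okafor, by years on the bench (higher first): Abara (12 years) before Okafor (5 years).
Order: Kowalski, Oyelaran, Sato, Mbeki, Lindqvist, Abara, Okafor, Eriksen, Yilmaz.

Okafor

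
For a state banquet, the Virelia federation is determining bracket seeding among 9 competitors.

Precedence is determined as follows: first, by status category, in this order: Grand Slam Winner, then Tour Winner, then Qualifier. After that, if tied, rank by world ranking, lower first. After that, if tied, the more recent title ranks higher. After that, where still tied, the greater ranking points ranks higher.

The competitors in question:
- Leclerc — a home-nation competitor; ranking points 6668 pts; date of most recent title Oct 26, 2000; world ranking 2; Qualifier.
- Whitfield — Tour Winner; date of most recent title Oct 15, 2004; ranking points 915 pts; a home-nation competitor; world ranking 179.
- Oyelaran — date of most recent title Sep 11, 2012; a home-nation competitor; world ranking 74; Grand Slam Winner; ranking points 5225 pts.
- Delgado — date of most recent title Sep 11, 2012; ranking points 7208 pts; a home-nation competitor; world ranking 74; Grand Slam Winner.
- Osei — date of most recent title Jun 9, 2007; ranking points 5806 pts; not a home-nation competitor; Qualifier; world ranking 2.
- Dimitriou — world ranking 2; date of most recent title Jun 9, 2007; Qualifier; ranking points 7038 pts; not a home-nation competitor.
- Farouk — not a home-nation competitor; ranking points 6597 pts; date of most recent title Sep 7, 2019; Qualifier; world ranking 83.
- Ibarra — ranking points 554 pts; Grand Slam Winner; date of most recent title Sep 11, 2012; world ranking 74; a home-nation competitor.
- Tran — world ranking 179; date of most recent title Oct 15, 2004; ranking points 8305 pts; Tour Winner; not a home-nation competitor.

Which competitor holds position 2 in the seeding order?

Oyelaran

By status category: Delgado, Oyelaran and Ibarra (Grand Slam Winner); then Tran and Whitfield (Tour Winner); then Dimitriou, Osei, Leclerc and Farouk (Qualifier).
Delgado, Oyelaran and Ibarra all have world ranking 74, so the next rule applies.
Delgado, Oyelaran and Ibarra all have date of most recent title Sep 11, 2012, so the next rule applies.
Among Delgado, Oyelaran and Ibarra, by ranking points (higher first): Delgado (7208 pts) before Oyelaran (5225 pts) before Ibarra (554 pts).
Tran and Whitfield both have world ranking 179, so the next rule applies.
Tran and Whitfield both have date of most recent title Oct 15, 2004, so the next rule applies.
Among Tran and Whitfield, by ranking points (higher first): Tran (8305 pts) before Whitfield (915 pts).
Among Dimitriou, Osei, Leclerc and Farouk, by world ranking (lower first): Dimitriou, Osei and Leclerc (2) before Farouk (83).
Among Dimitriou, Osei and Leclerc, by date of most recent title (later first): Dimitriou and Osei (Jun 9, 2007) before Leclerc (Oct 26, 2000).
Among Dimitriou and Osei, by ranking points (higher first): Dimitriou (7038 pts) before Osei (5806 pts).
Order: Delgado, Oyelaran, Ibarra, Tran, Whitfield, Dimitriou, Osei, Leclerc, Farouk.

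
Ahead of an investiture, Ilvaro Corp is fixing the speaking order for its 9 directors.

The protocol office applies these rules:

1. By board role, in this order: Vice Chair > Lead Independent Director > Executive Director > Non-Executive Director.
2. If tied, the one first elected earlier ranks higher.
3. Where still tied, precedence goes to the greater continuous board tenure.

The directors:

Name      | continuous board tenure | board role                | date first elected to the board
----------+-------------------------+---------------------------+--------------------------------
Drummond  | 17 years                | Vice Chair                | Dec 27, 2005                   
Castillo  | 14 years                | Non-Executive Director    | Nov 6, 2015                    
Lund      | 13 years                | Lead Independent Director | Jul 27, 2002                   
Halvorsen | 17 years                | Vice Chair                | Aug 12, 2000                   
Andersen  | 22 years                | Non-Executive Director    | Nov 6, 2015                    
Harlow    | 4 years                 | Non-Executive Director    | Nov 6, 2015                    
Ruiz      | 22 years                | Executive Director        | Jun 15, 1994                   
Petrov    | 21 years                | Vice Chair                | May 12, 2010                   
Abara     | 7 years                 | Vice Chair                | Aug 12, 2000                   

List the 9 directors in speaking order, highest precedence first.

Halvorsen, Abara, Drummond, Petrov, Lund, Ruiz, Andersen, Castillo, Harlow

By board role: Halvorsen, Abara, Drummond and Petrov (Vice Chair); then Lund (Lead Independent Director); then Ruiz (Executive Director); then Andersen, Castillo and Harlow (Non-Executive Director).
Among Halvorsen, Abara, Drummond and Petrov, by date first elected to the board (earlier first): Halvorsen and Abara (Aug 12, 2000) before Drummond (Dec 27, 2005) before Petrov (May 12, 2010).
Among Halvorsen and Abara, by continuous board tenure (higher first): Halvorsen (17 years) before Abara (7 years).
Andersen, Castillo and Harlow all have date first elected to the board Nov 6, 2015, so the next rule applies.
Among Andersen, Castillo and Harlow, by continuous board tenure (higher first): Andersen (22 years) before Castillo (14 years) before Harlow (4 years).
Full order: Halvorsen, Abara, Drummond, Petrov, Lund, Ruiz, Andersen, Castillo, Harlow.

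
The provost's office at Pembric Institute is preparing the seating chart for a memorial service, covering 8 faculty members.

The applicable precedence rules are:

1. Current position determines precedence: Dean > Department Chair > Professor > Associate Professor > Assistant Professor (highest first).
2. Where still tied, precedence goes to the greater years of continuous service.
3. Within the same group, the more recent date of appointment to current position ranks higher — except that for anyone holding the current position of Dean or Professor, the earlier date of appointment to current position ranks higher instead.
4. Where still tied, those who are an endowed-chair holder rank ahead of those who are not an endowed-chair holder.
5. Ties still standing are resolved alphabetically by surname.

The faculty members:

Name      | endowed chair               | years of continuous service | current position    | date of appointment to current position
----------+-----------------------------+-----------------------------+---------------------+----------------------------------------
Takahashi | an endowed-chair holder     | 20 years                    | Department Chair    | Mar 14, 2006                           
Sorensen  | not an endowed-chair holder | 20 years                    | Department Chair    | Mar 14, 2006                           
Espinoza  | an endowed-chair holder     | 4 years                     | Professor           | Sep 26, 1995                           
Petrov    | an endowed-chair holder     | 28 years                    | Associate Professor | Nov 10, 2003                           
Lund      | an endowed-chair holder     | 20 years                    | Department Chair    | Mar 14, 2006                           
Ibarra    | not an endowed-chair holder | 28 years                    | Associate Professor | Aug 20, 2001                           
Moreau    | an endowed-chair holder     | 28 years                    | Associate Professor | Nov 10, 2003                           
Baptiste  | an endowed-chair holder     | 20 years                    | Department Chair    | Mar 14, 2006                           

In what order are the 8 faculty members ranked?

By current position: Baptiste, Lund, Takahashi and Sorensen (Department Chair); then Espinoza (Professor); then Moreau, Petrov and Ibarra (Associate Professor).
Baptiste, Lund, Takahashi and Sorensen all have years of continuous service 20 years, so the next rule applies.
Baptiste, Lund, Takahashi and Sorensen all have date of appointment to current position Mar 14, 2006, so the next rule applies.
Among Baptiste, Lund, Takahashi and Sorensen, an endowed-chair holder before not an endowed-chair holder: Baptiste, Lund and Takahashi (an endowed-chair holder) before Sorensen (not an endowed-chair holder).
Among Baptiste, Lund and Takahashi, alphabetically by surname: Baptiste before Lund before Takahashi.
Moreau, Petrov and Ibarra all have years of continuous service 28 years, so the next rule applies.
Among Moreau, Petrov and Ibarra, by date of appointment to current position (later first): Moreau and Petrov (Nov 10, 2003) before Ibarra (Aug 20, 2001).
Moreau and Petrov are each an endowed-chair holder, so the next rule applies.
Among Moreau and Petrov, alphabetically by surname: Moreau before Petrov.
Full order: Baptiste, Lund, Takahashi, Sorensen, Espinoza, Moreau, Petrov, Ibarra.

Baptiste, Lund, Takahashi, Sorensen, Espinoza, Moreau, Petrov, Ibarra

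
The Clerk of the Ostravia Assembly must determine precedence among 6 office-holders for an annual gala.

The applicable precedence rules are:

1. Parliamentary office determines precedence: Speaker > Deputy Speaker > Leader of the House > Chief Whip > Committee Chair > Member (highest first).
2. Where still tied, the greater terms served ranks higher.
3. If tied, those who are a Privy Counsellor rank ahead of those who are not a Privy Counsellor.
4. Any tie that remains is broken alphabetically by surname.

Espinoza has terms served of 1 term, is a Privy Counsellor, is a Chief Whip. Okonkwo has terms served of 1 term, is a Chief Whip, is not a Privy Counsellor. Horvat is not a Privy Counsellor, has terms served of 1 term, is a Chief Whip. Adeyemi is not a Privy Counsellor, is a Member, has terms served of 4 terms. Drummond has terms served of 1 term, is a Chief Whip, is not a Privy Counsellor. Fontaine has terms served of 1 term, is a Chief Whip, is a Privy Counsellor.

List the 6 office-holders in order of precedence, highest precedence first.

By parliamentary office: Espinoza, Fontaine, Drummond, Horvat and Okonkwo (Chief Whip); then Adeyemi (Member).
Espinoza, Fontaine, Drummond, Horvat and Okonkwo all have terms served 1 term, so the next rule applies.
Among Espinoza, Fontaine, Drummond, Horvat and Okonkwo, a Privy Counsellor before not a Privy Counsellor: Espinoza and Fontaine (a Privy Counsellor) before Drummond, Horvat and Okonkwo (not a Privy Counsellor).
Among Espinoza and Fontaine, alphabetically by surname: Espinoza before Fontaine.
Among Drummond, Horvat and Okonkwo, alphabetically by surname: Drummond before Horvat before Okonkwo.
Full order: Espinoza, Fontaine, Drummond, Horvat, Okonkwo, Adeyemi.

Espinoza, Fontaine, Drummond, Horvat, Okonkwo, Adeyemi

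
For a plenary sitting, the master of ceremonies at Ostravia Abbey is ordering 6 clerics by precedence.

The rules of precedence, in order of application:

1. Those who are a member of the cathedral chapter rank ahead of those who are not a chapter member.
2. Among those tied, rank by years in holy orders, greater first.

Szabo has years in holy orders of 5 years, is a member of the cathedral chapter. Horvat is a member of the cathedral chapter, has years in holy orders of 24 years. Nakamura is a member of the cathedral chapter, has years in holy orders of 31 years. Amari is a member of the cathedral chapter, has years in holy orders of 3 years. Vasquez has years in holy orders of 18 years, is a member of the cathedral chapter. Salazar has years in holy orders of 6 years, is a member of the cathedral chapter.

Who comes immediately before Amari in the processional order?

By the first rule: Nakamura, Horvat, Vasquez, Salazar, Szabo and Amari (each a member of the cathedral chapter).
Among Nakamura, Horvat, Vasquez, Salazar, Szabo and Amari, by years in holy orders (higher first): Nakamura (31 years) before Horvat (24 years) before Vasquez (18 years) before Salazar (6 years) before Szabo (5 years) before Amari (3 years).
Order: Nakamura, Horvat, Vasquez, Salazar, Szabo, Amari.

Szabo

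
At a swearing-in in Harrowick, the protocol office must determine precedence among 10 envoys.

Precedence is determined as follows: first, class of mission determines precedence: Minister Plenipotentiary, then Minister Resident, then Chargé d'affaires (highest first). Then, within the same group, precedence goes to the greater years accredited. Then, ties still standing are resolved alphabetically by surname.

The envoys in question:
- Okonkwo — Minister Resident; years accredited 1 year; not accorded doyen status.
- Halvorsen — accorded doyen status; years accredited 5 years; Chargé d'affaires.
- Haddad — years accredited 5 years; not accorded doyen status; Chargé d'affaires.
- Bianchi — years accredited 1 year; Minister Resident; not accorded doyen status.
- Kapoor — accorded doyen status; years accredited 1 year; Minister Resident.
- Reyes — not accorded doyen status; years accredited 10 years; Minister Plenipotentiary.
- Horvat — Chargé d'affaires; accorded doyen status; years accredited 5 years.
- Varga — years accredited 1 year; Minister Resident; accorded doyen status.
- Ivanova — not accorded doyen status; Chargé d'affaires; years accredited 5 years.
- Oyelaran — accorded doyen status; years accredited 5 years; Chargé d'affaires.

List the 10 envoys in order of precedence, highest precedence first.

By class of mission: Reyes (Minister Plenipotentiary); then Bianchi, Kapoor, Okonkwo and Varga (Minister Resident); then Haddad, Halvorsen, Horvat, Ivanova and Oyelaran (Chargé d'affaires).
Bianchi, Kapoor, Okonkwo and Varga all have years accredited 1 year, so the next rule applies.
Among Bianchi, Kapoor, Okonkwo and Varga, alphabetically by surname: Bianchi before Kapoor before Okonkwo before Varga.
Haddad, Halvorsen, Horvat, Ivanova and Oyelaran all have years accredited 5 years, so the next rule applies.
Among Haddad, Halvorsen, Horvat, Ivanova and Oyelaran, alphabetically by surname: Haddad before Halvorsen before Horvat before Ivanova before Oyelaran.
Full order: Reyes, Bianchi, Kapoor, Okonkwo, Varga, Haddad, Halvorsen, Horvat, Ivanova, Oyelaran.

Reyes, Bianchi, Kapoor, Okonkwo, Varga, Haddad, Halvorsen, Horvat, Ivanova, Oyelaran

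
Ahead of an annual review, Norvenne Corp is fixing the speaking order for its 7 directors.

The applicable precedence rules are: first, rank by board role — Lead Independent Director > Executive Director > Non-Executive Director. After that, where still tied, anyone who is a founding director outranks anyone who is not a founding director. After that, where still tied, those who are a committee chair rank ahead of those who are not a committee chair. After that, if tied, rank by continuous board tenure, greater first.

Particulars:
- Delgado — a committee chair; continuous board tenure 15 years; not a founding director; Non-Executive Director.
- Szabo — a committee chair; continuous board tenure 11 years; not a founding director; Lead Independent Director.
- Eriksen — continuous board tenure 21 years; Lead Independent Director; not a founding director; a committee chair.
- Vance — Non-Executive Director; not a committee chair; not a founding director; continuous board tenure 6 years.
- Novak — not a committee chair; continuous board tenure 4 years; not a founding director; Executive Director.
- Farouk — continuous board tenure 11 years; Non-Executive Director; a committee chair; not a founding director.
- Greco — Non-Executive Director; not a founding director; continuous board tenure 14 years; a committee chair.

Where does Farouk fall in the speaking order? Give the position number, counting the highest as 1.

By board role: Eriksen and Szabo (Lead Independent Director); then Novak (Executive Director); then Delgado, Greco, Farouk and Vance (Non-Executive Director).
Eriksen and Szabo are each not a founding director, so the next rule applies.
Eriksen and Szabo are each a committee chair, so the next rule applies.
Among Eriksen and Szabo, by continuous board tenure (higher first): Eriksen (21 years) before Szabo (11 years).
Delgado, Greco, Farouk and Vance are each not a founding director, so the next rule applies.
Among Delgado, Greco, Farouk and Vance, a committee chair before not a committee chair: Delgado, Greco and Farouk (a committee chair) before Vance (not a committee chair).
Among Delgado, Greco and Farouk, by continuous board tenure (higher first): Delgado (15 years) before Greco (14 years) before Farouk (11 years).
Order: Eriksen, Szabo, Novak, Delgado, Greco, Farouk, Vance. So position 6.

6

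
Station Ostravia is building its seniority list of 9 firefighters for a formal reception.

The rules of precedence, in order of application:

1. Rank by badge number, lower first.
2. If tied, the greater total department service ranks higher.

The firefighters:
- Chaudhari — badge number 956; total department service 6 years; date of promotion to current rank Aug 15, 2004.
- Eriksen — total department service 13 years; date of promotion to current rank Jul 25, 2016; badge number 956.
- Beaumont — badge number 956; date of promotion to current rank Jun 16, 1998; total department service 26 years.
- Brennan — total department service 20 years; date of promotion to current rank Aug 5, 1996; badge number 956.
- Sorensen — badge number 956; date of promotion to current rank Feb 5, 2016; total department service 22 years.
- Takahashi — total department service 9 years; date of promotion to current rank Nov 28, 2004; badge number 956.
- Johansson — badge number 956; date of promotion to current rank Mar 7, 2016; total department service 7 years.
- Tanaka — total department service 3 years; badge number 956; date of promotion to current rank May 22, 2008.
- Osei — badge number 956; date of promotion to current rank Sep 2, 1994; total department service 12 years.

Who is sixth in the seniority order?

Takahashi

By badge number (lower first): Beaumont, Sorensen, Brennan, Eriksen, Osei, Takahashi, Johansson, Chaudhari and Tanaka (each 956).
Among Beaumont, Sorensen, Brennan, Eriksen, Osei, Takahashi, Johansson, Chaudhari and Tanaka, by total department service (higher first): Beaumont (26 years) before Sorensen (22 years) before Brennan (20 years) before Eriksen (13 years) before Osei (12 years) before Takahashi (9 years) before Johansson (7 years) before Chaudhari (6 years) before Tanaka (3 years).
Order: Beaumont, Sorensen, Brennan, Eriksen, Osei, Takahashi, Johansson, Chaudhari, Tanaka.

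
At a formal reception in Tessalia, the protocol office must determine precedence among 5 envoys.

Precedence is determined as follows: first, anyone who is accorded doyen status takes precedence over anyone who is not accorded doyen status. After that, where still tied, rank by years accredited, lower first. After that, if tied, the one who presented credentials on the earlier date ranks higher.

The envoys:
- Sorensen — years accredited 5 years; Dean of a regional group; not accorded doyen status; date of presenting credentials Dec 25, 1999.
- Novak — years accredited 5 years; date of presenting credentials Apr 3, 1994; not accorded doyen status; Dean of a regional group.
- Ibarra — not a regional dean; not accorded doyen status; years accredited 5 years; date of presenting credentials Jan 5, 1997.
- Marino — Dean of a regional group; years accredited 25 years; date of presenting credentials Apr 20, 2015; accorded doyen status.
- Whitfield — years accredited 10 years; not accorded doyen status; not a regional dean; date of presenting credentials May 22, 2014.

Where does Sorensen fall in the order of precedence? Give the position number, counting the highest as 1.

4

By the first rule: Marino (accorded doyen status); then Novak, Ibarra, Sorensen and Whitfield (each not accorded doyen status).
Among Novak, Ibarra, Sorensen and Whitfield, by years accredited (lower first): Novak, Ibarra and Sorensen (5 years) before Whitfield (10 years).
Among Novak, Ibarra and Sorensen, by date of presenting credentials (earlier first): Novak (Apr 3, 1994) before Ibarra (Jan 5, 1997) before Sorensen (Dec 25, 1999).
Order: Marino, Novak, Ibarra, Sorensen, Whitfield. So position 4.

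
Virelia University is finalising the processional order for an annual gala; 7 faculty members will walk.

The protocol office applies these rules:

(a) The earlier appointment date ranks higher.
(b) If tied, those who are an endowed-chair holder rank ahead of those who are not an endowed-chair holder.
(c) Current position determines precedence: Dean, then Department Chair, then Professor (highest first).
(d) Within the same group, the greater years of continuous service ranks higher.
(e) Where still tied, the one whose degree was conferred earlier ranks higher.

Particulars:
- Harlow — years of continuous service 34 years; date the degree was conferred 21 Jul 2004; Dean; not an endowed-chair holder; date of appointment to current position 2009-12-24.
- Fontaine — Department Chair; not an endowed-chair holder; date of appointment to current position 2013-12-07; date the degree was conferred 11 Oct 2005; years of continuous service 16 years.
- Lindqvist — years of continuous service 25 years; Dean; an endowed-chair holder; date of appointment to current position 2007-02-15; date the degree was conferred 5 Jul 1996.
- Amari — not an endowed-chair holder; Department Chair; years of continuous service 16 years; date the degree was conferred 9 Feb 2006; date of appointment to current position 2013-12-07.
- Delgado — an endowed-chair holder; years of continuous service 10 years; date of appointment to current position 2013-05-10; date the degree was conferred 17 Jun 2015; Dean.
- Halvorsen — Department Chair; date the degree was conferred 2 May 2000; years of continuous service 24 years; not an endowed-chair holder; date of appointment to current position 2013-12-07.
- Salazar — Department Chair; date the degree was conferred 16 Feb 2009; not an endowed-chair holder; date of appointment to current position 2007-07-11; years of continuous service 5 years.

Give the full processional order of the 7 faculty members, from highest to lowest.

By date of appointment to current position (earlier first): Lindqvist (2007-02-15); then Salazar (2007-07-11); then Harlow (2009-12-24); then Delgado (2013-05-10); then Halvorsen, Fontaine and Amari (each 2013-12-07).
Halvorsen, Fontaine and Amari are each not an endowed-chair holder, so the next rule applies.
Halvorsen, Fontaine and Amari are each Department Chair, so the next rule applies.
Among Halvorsen, Fontaine and Amari, by years of continuous service (higher first): Halvorsen (24 years) before Fontaine and Amari (16 years).
Among Fontaine and Amari, by date the degree was conferred (earlier first): Fontaine (11 Oct 2005) before Amari (9 Feb 2006).
Full order: Lindqvist, Salazar, Harlow, Delgado, Halvorsen, Fontaine, Amari.

Lindqvist, Salazar, Harlow, Delgado, Halvorsen, Fontaine, Amari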